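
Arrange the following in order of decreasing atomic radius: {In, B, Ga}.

B is in period 2, group 13; Ga is in period 4, group 13; In is in period 5, group 13.
Moving right in a period, electrons are added to the same shell under a stronger nuclear pull, so atoms get smaller; moving down, a new shell is opened and atoms get larger.
All are in group 13, so atomic radius increases down the group.
So from largest to smallest: In > Ga > B.

In > Ga > B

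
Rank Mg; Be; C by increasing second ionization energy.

After 1 electron has been removed, what remains? Mg⁺ still has 1 valence electron; Be⁺ still has 1 valence electron; C⁺ still has 3 valence electrons.
All are still removing valence electrons, so compare the +1 ions as you would atoms: IE_2 generally rises across a period (higher Z_eff) and falls down a group (larger shell), subject to the usual subshell exceptions.
Valence configurations: Mg⁺ [Ne]3s¹, Be⁺ [He]2s¹, C⁺ [He]2s²2p¹.
Tabulated IE_2 (kJ/mol): Mg 1451, Be 1757, C 2353.
Overall IE_2 order: Mg < Be < C.

Mg < Be < C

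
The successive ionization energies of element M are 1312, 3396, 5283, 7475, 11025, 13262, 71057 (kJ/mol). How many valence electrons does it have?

6

Look for the largest jump between consecutive ionization energies: IE7/IE6 ≈ 5.4, far larger than any earlier ratio.
That jump marks the point where a core electron is being removed. So the atom has 6 valence electrons.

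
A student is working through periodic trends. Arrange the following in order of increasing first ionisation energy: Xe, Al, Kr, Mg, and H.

H is in period 1, group 1; Mg is in period 3, group 2; Al is in period 3, group 13; Kr is in period 4, group 18; Xe is in period 5, group 18.
IE₁ increases left→right with effective nuclear charge and decreases top→bottom as the valence shell moves farther out.
These span different periods and groups, so the two trends combine.
Mg > Al: this pair runs against the simple trend — see the exception note.
Xe > Mg: the two effects oppose for this pair; the across-period effect wins (1170 vs 738 kJ/mol).
H > Xe: the two effects oppose for this pair; the down-group effect wins (1312 vs 1170 kJ/mol).
Kr > H: period and group pull opposite ways; the across-period shift dominates (1351 vs 1312 kJ/mol).
Note the exception: Mg has a higher first ionization energy than Al, contrary to the simple trend — Al's single 3p electron is easier to remove than one from Mg's filled 3s².
Tabulated first ionization energy (kJ/mol): H 1312, Mg 738, Al 578, Kr 1351, Xe 1170.
So from lowest to highest: Al < Mg < Xe < H < Kr.

Al, Mg, Xe, H, Kr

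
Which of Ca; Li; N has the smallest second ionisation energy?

The second ionization energy removes an electron from the +1 ion. For each element: Ca⁺ still has 1 valence electron; Li⁺ is the bare [He] core; N⁺ still has 4 valence electrons.
Pulling an electron out of a noble-gas core costs far more than removing a remaining valence electron, so Li sits at the high end of IE_2.
Valence configurations: Ca⁺ [Ar]4s¹, N⁺ [He]2s²2p².
Approximate IE_2 values (kJ/mol): Ca 1145, Li 7298, N 2856.
Putting it together, IE_2: Ca < N < Li.

Ca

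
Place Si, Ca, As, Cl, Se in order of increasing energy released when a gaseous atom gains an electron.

Ca, As, Si, Se, Cl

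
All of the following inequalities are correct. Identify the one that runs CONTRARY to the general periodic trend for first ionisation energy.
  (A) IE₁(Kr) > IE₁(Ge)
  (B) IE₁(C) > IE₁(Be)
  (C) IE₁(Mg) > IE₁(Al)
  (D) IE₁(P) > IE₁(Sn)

(C)

The general trend: first ionisation energy increases across a period and decreases down a group.
(A) Kr (period 4, group 18) vs Ge (period 4, group 14): the stated order agrees with the simple trend.
(B) C (period 2, group 14) vs Be (period 2, group 2): the stated order agrees with the simple trend.
(C) Mg (period 3, group 2) vs Al (period 3, group 13): the stated order contradicts the simple trend.
(D) P (period 3, group 15) vs Sn (period 5, group 14): the stated order agrees with the simple trend.
The exception is (C): Al's single 3p electron is easier to remove than one from Mg's filled 3s².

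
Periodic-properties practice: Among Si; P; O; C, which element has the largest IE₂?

The second ionization energy removes an electron from the +1 ion. For each element: Si⁺ still has 3 valence electrons; P⁺ still has 4 valence electrons; O⁺ still has 5 valence electrons; C⁺ still has 3 valence electrons.
All are still removing valence electrons, so compare the +1 ions as you would atoms: IE_2 generally rises across a period (higher Z_eff) and falls down a group (larger shell), subject to the usual subshell exceptions.
Valence configurations: Si⁺ [Ne]3s²3p¹, P⁺ [Ne]3s²3p², O⁺ [He]2s²2p³, C⁺ [He]2s²2p¹.
Approximate IE_2 values (kJ/mol): Si 1577, P 1907, O 3388, C 2353.
Overall IE_2 order: Si < P < C < O.

O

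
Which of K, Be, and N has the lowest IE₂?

Be

After 1 electron has been removed, what remains? K⁺ is the bare [Ar] core; Be⁺ still has 1 valence electron; N⁺ still has 4 valence electrons.
Core electrons are held far more tightly than valence electrons, so K tops the IE_2 order.
Valence configurations: Be⁺ [He]2s¹, N⁺ [He]2s²2p².
Approximate IE_2 values (kJ/mol): K 3052, Be 1757, N 2856.
Putting it together, IE_2: Be < N < K.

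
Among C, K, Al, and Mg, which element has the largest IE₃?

Mg

Consider each +2 ion: C²⁺ still has 2 valence electrons; K²⁺ is already 1 electron into the core; Al²⁺ still has 1 valence electron; Mg²⁺ is the bare [Ne] core.
Usually core removal costs more than valence removal, but here the competition is close: a tightly held n=2 valence electron can cost more to remove than an n=3 core electron, so the actual values have to decide it.
Valence configurations: C²⁺ [He]2s², Al²⁺ [Ne]3s¹.
Tabulated IE_3 (kJ/mol): C 4620, K 4420, Al 2745, Mg 7733.
Overall IE_3 order: Al < K < C < Mg.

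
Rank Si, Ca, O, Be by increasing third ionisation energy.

Si, Ca, O, Be

The third ionization energy removes an electron from the +2 ion. For each element: Si²⁺ still has 2 valence electrons; Ca²⁺ is the bare [Ar] core; O²⁺ still has 4 valence electrons; Be²⁺ is the bare [He] core.
Usually core removal costs more than valence removal, but here the competition is close: a tightly held n=2 valence electron can cost more to remove than an n=3 core electron, so the actual values have to decide it.
Valence configurations: Si²⁺ [Ne]3s², O²⁺ [He]2s²2p².
Approximate IE_3 values (kJ/mol): Si 3232, Ca 4912, O 5300, Be 14849.
So the third ionization energies run Si < Ca < O < Be.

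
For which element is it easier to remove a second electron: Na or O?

O

The second ionization energy removes an electron from the +1 ion. For each element: Na⁺ is the bare [Ne] core; O⁺ still has 5 valence electrons.
Pulling an electron out of a noble-gas core costs far more than removing a remaining valence electron, so Na sits at the high end of IE_2.
The numbers (kJ/mol): Na 4562, O 3388.
Putting it together, IE_2: O < Na.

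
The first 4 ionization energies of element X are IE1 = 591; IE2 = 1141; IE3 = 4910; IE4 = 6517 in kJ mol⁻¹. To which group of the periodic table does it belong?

Group 2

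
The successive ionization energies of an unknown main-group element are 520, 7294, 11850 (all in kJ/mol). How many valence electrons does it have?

1

Look for the largest jump between consecutive ionization energies: IE2/IE1 ≈ 14.0, far larger than any earlier ratio.
That jump marks the point where a core electron is being removed. So the atom has 1 valence electron.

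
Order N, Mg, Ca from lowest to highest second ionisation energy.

Ca < Mg < N

IE_2 is the cost of taking one more electron from the +1 cation: N⁺ still has 4 valence electrons; Mg⁺ still has 1 valence electron; Ca⁺ still has 1 valence electron.
All are still removing valence electrons, so compare the +1 ions as you would atoms: IE_2 generally rises across a period (higher Z_eff) and falls down a group (larger shell), subject to the usual subshell exceptions.
Valence configurations: N⁺ [He]2s²2p², Mg⁺ [Ne]3s¹, Ca⁺ [Ar]4s¹.
The numbers (kJ/mol): N 2856, Mg 1451, Ca 1145.
Hence IE_2: Ca < Mg < N.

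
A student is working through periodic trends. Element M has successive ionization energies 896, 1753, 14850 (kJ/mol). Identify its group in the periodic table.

Look for the largest jump between consecutive ionization energies: IE3/IE2 ≈ 8.5, far larger than any earlier ratio.
That jump marks the point where a core electron is being removed. So the atom has 2 valence electrons.
A main-group element with 2 valence electrons is in group 2.

Group 2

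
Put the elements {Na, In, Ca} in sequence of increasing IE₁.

Na < In < Ca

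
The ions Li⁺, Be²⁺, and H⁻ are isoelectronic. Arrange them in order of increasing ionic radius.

Be²⁺ < Li⁺ < H⁻

All of these have 2 electrons, so size is governed by nuclear charge alone: the more protons, the stronger the pull on the same electron cloud, and the smaller the ion.
Nuclear charges: Be²⁺ (Z=4), Li⁺ (Z=3), H⁻ (Z=1).
Smallest to largest: Be²⁺ < Li⁺ < H⁻.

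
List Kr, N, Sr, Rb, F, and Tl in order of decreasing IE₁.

Removing the outermost electron gets harder across a period and easier down a group.
These span different periods and groups, so the two trends combine.
Sr > Rb: both are in period 5; the period trend gives Sr the larger value.
Tl > Sr: period and group pull opposite ways; the across-period shift dominates (589 vs 550 kJ/mol).
Kr > Tl: both effects reinforce here, so Kr is clearly the higher of the two.
N > Kr: the two effects oppose for this pair; the down-group effect wins (1402 vs 1351 kJ/mol).
F > N: both are in period 2; the period trend gives F the larger value.
For reference (kJ/mol): N 1402, F 1681, Kr 1351, Rb 403, Sr 550, Tl 589.
So from highest to lowest: F > N > Kr > Tl > Sr > Rb.

F, N, Kr, Tl, Sr, Rb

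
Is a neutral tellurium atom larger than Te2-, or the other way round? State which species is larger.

Te2-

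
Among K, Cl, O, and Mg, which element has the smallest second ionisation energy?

After 1 electron has been removed, what remains? K⁺ is the bare [Ar] core; Cl⁺ still has 6 valence electrons; O⁺ still has 5 valence electrons; Mg⁺ still has 1 valence electron.
Usually core removal costs more than valence removal, but here the competition is close: a tightly held n=2 valence electron can cost more to remove than an n=3 core electron, so the actual values have to decide it.
Valence configurations: Cl⁺ [Ne]3s²3p⁴, O⁺ [He]2s²2p³, Mg⁺ [Ne]3s¹.
Tabulated IE_2 (kJ/mol): K 3052, Cl 2298, O 3388, Mg 1451.
Overall IE_2 order: Mg < Cl < K < O.

Mg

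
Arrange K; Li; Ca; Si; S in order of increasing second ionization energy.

Ca < Si < S < K < Li

Consider each +1 ion: K⁺ is the bare [Ar] core; Li⁺ is the bare [He] core; Ca⁺ still has 1 valence electron; Si⁺ still has 3 valence electrons; S⁺ still has 5 valence electrons.
Breaking into a closed-shell core is much more expensive than removing a leftover valence electron — K and Li have the largest IE_2 here.
Valence configurations: Ca⁺ [Ar]4s¹, Si⁺ [Ne]3s²3p¹, S⁺ [Ne]3s²3p³.
The numbers (kJ/mol): K 3052, Li 7298, Ca 1145, Si 1577, S 2252.
Putting it together, IE_2: Ca < Si < S < K < Li.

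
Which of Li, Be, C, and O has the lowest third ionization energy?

C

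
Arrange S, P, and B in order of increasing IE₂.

The second ionization energy removes an electron from the +1 ion. For each element: S⁺ still has 5 valence electrons; P⁺ still has 4 valence electrons; B⁺ still has 2 valence electrons.
All are still removing valence electrons, so compare the +1 ions as you would atoms: IE_2 generally rises across a period (higher Z_eff) and falls down a group (larger shell), subject to the usual subshell exceptions.
Valence configurations: S⁺ [Ne]3s²3p³, P⁺ [Ne]3s²3p², B⁺ [He]2s².
The numbers (kJ/mol): S 2252, P 1907, B 2427.
Hence IE_2: P < S < B.

P < S < B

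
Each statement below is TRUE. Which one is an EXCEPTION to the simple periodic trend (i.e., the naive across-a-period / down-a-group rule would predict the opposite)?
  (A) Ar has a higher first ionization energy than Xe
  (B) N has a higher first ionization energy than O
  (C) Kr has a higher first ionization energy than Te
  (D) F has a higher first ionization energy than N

(B)

The general trend: first ionization energy increases across a period and decreases down a group.
(A) Ar (period 3, group 18) vs Xe (period 5, group 18): the stated order agrees with the simple trend.
(B) N (period 2, group 15) vs O (period 2, group 16): the stated order contradicts the simple trend.
(C) Kr (period 4, group 18) vs Te (period 5, group 16): the stated order agrees with the simple trend.
(D) F (period 2, group 17) vs N (period 2, group 15): the stated order agrees with the simple trend.
The exception is (B): pairing an electron in O's 2p⁴ costs repulsion energy, so O ionizes more easily than half-filled N (2p³).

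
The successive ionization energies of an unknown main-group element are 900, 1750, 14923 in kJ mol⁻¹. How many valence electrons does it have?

2

Look for the largest jump between consecutive ionization energies: IE3/IE2 ≈ 8.5, far larger than any earlier ratio.
That jump marks the point where a core electron is being removed. So the atom has 2 valence electrons.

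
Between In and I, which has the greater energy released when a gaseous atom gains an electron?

Electron affinity generally becomes more exothermic across a period toward the halogens and less exothermic down a group.
All lie in period 5, so electron affinity increases left to right.
So I has the greater energy released when a gaseous atom gains an electron (I > In).

I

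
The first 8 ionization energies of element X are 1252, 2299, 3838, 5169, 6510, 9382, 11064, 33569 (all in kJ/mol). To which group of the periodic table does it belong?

Look for the largest jump between consecutive ionization energies: IE8/IE7 ≈ 3.0, far larger than any earlier ratio.
That jump marks the point where a core electron is being removed. So the atom has 7 valence electrons.
A main-group element with 7 valence electrons is in group 17.

Group 17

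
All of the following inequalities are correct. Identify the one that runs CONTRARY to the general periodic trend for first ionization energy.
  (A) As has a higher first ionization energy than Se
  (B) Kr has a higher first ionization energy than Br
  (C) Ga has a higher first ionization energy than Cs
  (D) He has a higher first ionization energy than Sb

The general trend: first ionization energy increases across a period and decreases down a group.
(A) As (period 4, group 15) vs Se (period 4, group 16): the stated order contradicts the simple trend.
(B) Kr (period 4, group 18) vs Br (period 4, group 17): the stated order agrees with the simple trend.
(C) Ga (period 4, group 13) vs Cs (period 6, group 1): the stated order agrees with the simple trend.
(D) He (period 1, group 18) vs Sb (period 5, group 15): the stated order agrees with the simple trend.
The exception is (A): Se (4p⁴) ionizes more easily than half-filled As (4p³).

(A)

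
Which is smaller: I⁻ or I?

I

Forming I⁻ adds 1 electron to I. More electron–electron repulsion in the same shell, with unchanged nuclear charge, lets the cloud expand.
An anion is larger than its parent atom: I⁻ > I.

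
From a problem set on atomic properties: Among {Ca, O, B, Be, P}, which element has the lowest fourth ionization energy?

P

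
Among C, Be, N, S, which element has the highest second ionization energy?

N

After 1 electron has been removed, what remains? C⁺ still has 3 valence electrons; Be⁺ still has 1 valence electron; N⁺ still has 4 valence electrons; S⁺ still has 5 valence electrons.
All are still removing valence electrons, so compare the +1 ions as you would atoms: IE_2 generally rises across a period (higher Z_eff) and falls down a group (larger shell), subject to the usual subshell exceptions.
Valence configurations: C⁺ [He]2s²2p¹, Be⁺ [He]2s¹, N⁺ [He]2s²2p², S⁺ [Ne]3s²3p³.
The numbers (kJ/mol): C 2353, Be 1757, N 2856, S 2252.
Putting it together, IE_2: Be < S < C < N.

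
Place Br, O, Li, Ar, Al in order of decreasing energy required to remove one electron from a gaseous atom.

Ar > O > Br > Al > Li

Li is in period 2, group 1; O is in period 2, group 16; Al is in period 3, group 13; Ar is in period 3, group 18; Br is in period 4, group 17.
Removing the outermost electron gets harder across a period and easier down a group.
Here both period and group differ, so the two effects have to be weighed against each other.
Al > Li: the two effects oppose for this pair; the across-period effect wins (578 vs 520 kJ/mol).
Br > Al: the two effects oppose for this pair; the across-period effect wins (1140 vs 578 kJ/mol).
O > Br: the two effects oppose for this pair; the down-group effect wins (1314 vs 1140 kJ/mol).
Ar > O: period and group pull opposite ways; the across-period shift dominates (1521 vs 1314 kJ/mol).
Approximate values (kJ/mol): Li 520, O 1314, Al 578, Ar 1521, Br 1140.
So from highest to lowest: Ar > O > Br > Al > Li.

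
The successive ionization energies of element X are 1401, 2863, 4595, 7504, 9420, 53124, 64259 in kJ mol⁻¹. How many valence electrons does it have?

5

Look for the largest jump between consecutive ionization energies: IE6/IE5 ≈ 5.6, far larger than any earlier ratio.
That jump marks the point where a core electron is being removed. So the atom has 5 valence electrons.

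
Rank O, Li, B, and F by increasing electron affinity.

Li is in period 2, group 1; B is in period 2, group 13; O is in period 2, group 16; F is in period 2, group 17.
EA tends to increase across a period and decrease down a group, though the pattern is less regular than for IE or radius.
All lie in period 2; the across-period trend (electron affinity increases left to right) applies, with the exception below.
Note the exception: Li has a higher electron affinity than B, contrary to the simple trend — B's ns²np¹ configuration gives only a small electron affinity — the sparsely filled np subshell binds an added electron weakly.
Tabulated electron affinity (kJ/mol): Li 60, B 27, O 141, F 328.
So from lowest to highest: B < Li < O < F.

B < Li < O < F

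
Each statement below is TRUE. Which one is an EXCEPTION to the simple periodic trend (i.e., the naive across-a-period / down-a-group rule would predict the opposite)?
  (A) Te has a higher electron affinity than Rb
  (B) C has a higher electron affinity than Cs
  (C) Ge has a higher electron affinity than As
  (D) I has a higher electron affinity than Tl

(C)

The general trend: electron affinity increases across a period and decreases down a group.
(A) Te (period 5, group 16) vs Rb (period 5, group 1): the stated order agrees with the simple trend.
(B) C (period 2, group 14) vs Cs (period 6, group 1): the stated order agrees with the simple trend.
(C) Ge (period 4, group 14) vs As (period 4, group 15): the stated order contradicts the simple trend.
(D) I (period 5, group 17) vs Tl (period 6, group 13): the stated order agrees with the simple trend.
The exception is (C): adding an electron to As's half-filled 4p³ is unfavourable, so Ge (4p²) has the more exothermic EA.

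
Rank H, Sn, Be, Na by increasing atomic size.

H < Be < Sn < Na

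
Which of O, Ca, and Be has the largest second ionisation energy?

O

The second ionization energy removes an electron from the +1 ion. For each element: O⁺ still has 5 valence electrons; Ca⁺ still has 1 valence electron; Be⁺ still has 1 valence electron.
All are still removing valence electrons, so compare the +1 ions as you would atoms: IE_2 generally rises across a period (higher Z_eff) and falls down a group (larger shell), subject to the usual subshell exceptions.
Valence configurations: O⁺ [He]2s²2p³, Ca⁺ [Ar]4s¹, Be⁺ [He]2s¹.
Tabulated IE_2 (kJ/mol): O 3388, Ca 1145, Be 1757.
Hence IE_2: Ca < Be < O.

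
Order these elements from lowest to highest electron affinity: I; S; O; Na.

Na < O < S < I

Adding an electron releases more energy for atoms nearer the top right (short of the noble gases).
Here both period and group differ, so the two effects have to be weighed against each other.
O > Na: both effects reinforce here, so O is clearly the higher of the two.
S > O: this pair runs against the simple trend — see the exception note.
I > S: period and group pull opposite ways; the across-period shift dominates (295 vs 200 kJ/mol).
Note the exception: S has a higher electron affinity than O, contrary to the simple trend — the compact 2p subshell of O repels the added electron more than S's larger 3p does.
Tabulated electron affinity (kJ/mol): O 141, Na 53, S 200, I 295.
So from lowest to highest: Na < O < S < I.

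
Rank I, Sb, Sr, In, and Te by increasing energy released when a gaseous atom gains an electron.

Sr is in period 5, group 2; In is in period 5, group 13; Sb is in period 5, group 15; Te is in period 5, group 16; I is in period 5, group 17.
Electron affinity generally becomes more exothermic across a period toward the halogens and less exothermic down a group.
All lie in period 5, so electron affinity increases left to right.
So from lowest to highest: Sr < In < Sb < Te < I.

Sr < In < Sb < Te < I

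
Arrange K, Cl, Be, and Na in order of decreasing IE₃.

The third ionization energy removes an electron from the +2 ion. For each element: K²⁺ is already 1 electron into the core; Cl²⁺ still has 5 valence electrons; Be²⁺ is the bare [He] core; Na²⁺ is already 1 electron into the core.
Pulling an electron out of a noble-gas core costs far more than removing a remaining valence electron, so K, Na and Be sit at the high end of IE_3.
Approximate IE_3 values (kJ/mol): K 4420, Cl 3822, Be 14849, Na 6910.
So the third ionization energies run Cl < K < Na < Be.

Be > Na > K > Cl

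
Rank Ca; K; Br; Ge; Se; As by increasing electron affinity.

Ca, K, As, Ge, Se, Br

K is in period 4, group 1; Ca is in period 4, group 2; Ge is in period 4, group 14; As is in period 4, group 15; Se is in period 4, group 16; Br is in period 4, group 17.
Electron affinity generally becomes more exothermic across a period toward the halogens and less exothermic down a group.
All lie in period 4; the across-period trend (electron affinity increases left to right) applies, with the exception below.
Note the exception: K has a higher electron affinity than Ca, contrary to the simple trend — adding an electron to Ca (ns²) has to open a new, higher-energy np subshell, which is unfavourable.
Note the exception: Ge has a higher electron affinity than As, contrary to the simple trend — adding an electron to As's half-filled 4p³ is unfavourable, so Ge (4p²) has the more exothermic EA.
Approximate values (kJ/mol): K 48, Ca 2, Ge 119, As 78, Se 195, Br 325.
So from lowest to highest: Ca < K < As < Ge < Se < Br.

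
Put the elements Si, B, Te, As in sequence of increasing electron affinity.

B, As, Si, Te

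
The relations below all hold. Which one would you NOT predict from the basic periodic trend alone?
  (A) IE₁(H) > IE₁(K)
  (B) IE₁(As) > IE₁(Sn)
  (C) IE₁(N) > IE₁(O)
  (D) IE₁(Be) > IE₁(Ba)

The general trend: IE₁ increases across a period and decreases down a group.
(A) H (period 1, group 1) vs K (period 4, group 1): the stated order agrees with the simple trend.
(B) As (period 4, group 15) vs Sn (period 5, group 14): the stated order agrees with the simple trend.
(C) N (period 2, group 15) vs O (period 2, group 16): the stated order contradicts the simple trend.
(D) Be (period 2, group 2) vs Ba (period 6, group 2): the stated order agrees with the simple trend.
The exception is (C): pairing an electron in O's 2p⁴ costs repulsion energy, so O ionizes more easily than half-filled N (2p³).

(C)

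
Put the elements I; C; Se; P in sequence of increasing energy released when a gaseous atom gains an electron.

P < C < Se < I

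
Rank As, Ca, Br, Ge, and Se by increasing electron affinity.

Ca < As < Ge < Se < Br

Ca is in period 4, group 2; Ge is in period 4, group 14; As is in period 4, group 15; Se is in period 4, group 16; Br is in period 4, group 17.
Adding an electron releases more energy for atoms nearer the top right (short of the noble gases).
All lie in period 4; the across-period trend (electron affinity increases left to right) applies, with the exception below.
Note the exception: Ge has a higher electron affinity than As, contrary to the simple trend — adding an electron to As's half-filled 4p³ is unfavourable, so Ge (4p²) has the more exothermic EA.
Approximate values (kJ/mol): Ca 2, Ge 119, As 78, Se 195, Br 325.
So from lowest to highest: Ca < As < Ge < Se < Br.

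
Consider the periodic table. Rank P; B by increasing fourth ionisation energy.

P, B

After 3 electrons have been removed, what remains? P³⁺ still has 2 valence electrons; B³⁺ is the bare [He] core.
Breaking into a closed-shell core is much more expensive than removing a leftover valence electron — B has the largest IE_4 here.
Tabulated IE_4 (kJ/mol): P 4964, B 25026.
Hence IE_4: P < B.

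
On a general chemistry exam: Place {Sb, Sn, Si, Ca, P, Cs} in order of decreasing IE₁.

P > Sb > Si > Sn > Ca > Cs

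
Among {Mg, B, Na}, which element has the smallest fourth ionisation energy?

Na

After 3 electrons have been removed, what remains? Mg³⁺ is already 1 electron into the core; B³⁺ is the bare [He] core; Na³⁺ is already 2 electrons into the core.
All of these are removing an electron from a noble-gas core or deeper; the smaller core (lower principal quantum number) is held far more tightly, and within a period the higher nuclear charge binds the same core more tightly.
Tabulated IE_4 (kJ/mol): Mg 10543, B 25026, Na 9543.
Putting it together, IE_4: Na < Mg < B.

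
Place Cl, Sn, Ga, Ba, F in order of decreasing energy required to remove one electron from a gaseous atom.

F is in period 2, group 17; Cl is in period 3, group 17; Ga is in period 4, group 13; Sn is in period 5, group 14; Ba is in period 6, group 2.
IE₁ increases left→right with effective nuclear charge and decreases top→bottom as the valence shell moves farther out.
Here both period and group differ, so the two effects have to be weighed against each other.
Ga > Ba: relative to Ba, both the across-period and down-group shifts push Ga's first ionization energy up.
Sn > Ga: the two effects oppose for this pair; the across-period effect wins (709 vs 579 kJ/mol).
Cl > Sn: relative to Sn, both the across-period and down-group shifts push Cl's first ionization energy up.
F > Cl: they share group 17; the group trend gives F the larger value.
Tabulated first ionization energy (kJ/mol): F 1681, Cl 1251, Ga 579, Sn 709, Ba 503.
So from highest to lowest: F > Cl > Sn > Ga > Ba.

F > Cl > Sn > Ga > Ba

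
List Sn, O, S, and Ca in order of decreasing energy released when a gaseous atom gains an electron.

O is in period 2, group 16; S is in period 3, group 16; Ca is in period 4, group 2; Sn is in period 5, group 14.
Adding an electron releases more energy for atoms nearer the top right (short of the noble gases).
Here both period and group differ, so the two effects have to be weighed against each other.
Sn > Ca: the two effects oppose for this pair; the across-period effect wins (107 vs 2 kJ/mol).
O > Sn: relative to Sn, both the across-period and down-group shifts push O's electron affinity up.
S > O: this pair runs against the simple trend — see the exception note.
Note the exception: S has a higher electron affinity than O, contrary to the simple trend — the compact 2p subshell of O repels the added electron more than S's larger 3p does.
Approximate values (kJ/mol): O 141, S 200, Ca 2, Sn 107.
So from highest to lowest: S > O > Sn > Ca.

S > O > Sn > Ca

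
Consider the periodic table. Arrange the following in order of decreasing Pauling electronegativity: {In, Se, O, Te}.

O > Se > Te > In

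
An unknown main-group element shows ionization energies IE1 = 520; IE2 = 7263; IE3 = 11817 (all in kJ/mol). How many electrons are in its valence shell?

Look for the largest jump between consecutive ionization energies: IE2/IE1 ≈ 14.0, far larger than any earlier ratio.
That jump marks the point where a core electron is being removed. So the atom has 1 valence electron.

1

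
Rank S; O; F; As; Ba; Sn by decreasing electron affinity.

Atoms with high Z_eff and room in the valence shell (especially the halogens) have the most exothermic electron affinities.
Here both period and group differ, so the two effects have to be weighed against each other.
As > Ba: both effects reinforce here, so As is clearly the higher of the two.
Sn > As: this pair runs against the simple trend — see the exception note.
O > Sn: both effects reinforce here, so O is clearly the higher of the two.
S > O: this pair runs against the simple trend — see the exception note.
F > S: relative to S, both the across-period and down-group shifts push F's electron affinity up.
Note the exception: Sn has a higher electron affinity than As, contrary to the simple trend — adding an electron to As's half-filled np³ subshell costs electron-pairing energy.
Note the exception: S has a higher electron affinity than O, contrary to the simple trend — the compact 2p subshell of O repels the added electron more than S's larger 3p does.
Tabulated electron affinity (kJ/mol): O 141, F 328, S 200, As 78, Sn 107, Ba 14.
So from highest to lowest: F > S > O > Sn > As > Ba.

F > S > O > Sn > As > Ba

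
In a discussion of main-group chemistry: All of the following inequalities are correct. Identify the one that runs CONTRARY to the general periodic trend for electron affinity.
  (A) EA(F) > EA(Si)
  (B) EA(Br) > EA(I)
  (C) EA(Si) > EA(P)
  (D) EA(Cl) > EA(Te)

(C)

The general trend: electron affinity increases across a period and decreases down a group.
(A) F (period 2, group 17) vs Si (period 3, group 14): the stated order agrees with the simple trend.
(B) Br (period 4, group 17) vs I (period 5, group 17): the stated order agrees with the simple trend.
(C) Si (period 3, group 14) vs P (period 3, group 15): the stated order contradicts the simple trend.
(D) Cl (period 3, group 17) vs Te (period 5, group 16): the stated order agrees with the simple trend.
The exception is (C): adding an electron to P's half-filled 3p³ is unfavourable, so Si (3p²) has the more exothermic EA.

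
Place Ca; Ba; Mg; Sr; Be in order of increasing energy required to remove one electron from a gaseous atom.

Removing the outermost electron gets harder across a period and easier down a group.
All are in group 2, so first ionization energy increases up the group.
So from lowest to highest: Ba < Sr < Ca < Mg < Be.

Ba < Sr < Ca < Mg < Be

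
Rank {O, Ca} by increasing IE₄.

Ca < O

IE_4 is the cost of taking one more electron from the +3 cation: O³⁺ still has 3 valence electrons; Ca³⁺ is already 1 electron into the core.
Usually core removal costs more than valence removal, but here the competition is close: a tightly held n=2 valence electron can cost more to remove than an n=3 core electron, so the actual values have to decide it.
Approximate IE_4 values (kJ/mol): O 7469, Ca 6491.
So the fourth ionization energies run Ca < O.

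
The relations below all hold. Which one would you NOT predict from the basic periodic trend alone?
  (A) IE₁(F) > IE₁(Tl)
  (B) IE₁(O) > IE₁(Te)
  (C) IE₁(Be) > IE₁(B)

(C)

The general trend: first ionisation energy increases across a period and decreases down a group.
(A) F (period 2, group 17) vs Tl (period 6, group 13): the stated order agrees with the simple trend.
(B) O (period 2, group 16) vs Te (period 5, group 16): the stated order agrees with the simple trend.
(C) Be (period 2, group 2) vs B (period 2, group 13): the stated order contradicts the simple trend.
The exception is (C): removing B's lone 2p electron is easier than breaking Be's filled 2s².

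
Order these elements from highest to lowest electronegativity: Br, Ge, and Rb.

Br > Ge > Rb

Ge is in period 4, group 14; Br is in period 4, group 17; Rb is in period 5, group 1.
Smaller atoms with higher effective nuclear charge are more electronegative.
These span different periods and groups, so the two trends combine.
Ge > Rb: relative to Rb, both the across-period and down-group shifts push Ge's electronegativity up.
Br > Ge: Br lies to the right of Ge in period 4, so the across-period effect alone puts Br higher.
For reference (Pauling): Ge 2.01, Br 2.96, Rb 0.82.
So from highest to lowest: Br > Ge > Rb.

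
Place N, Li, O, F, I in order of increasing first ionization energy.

IE₁ increases left→right with effective nuclear charge and decreases top→bottom as the valence shell moves farther out.
These span different periods and groups, so the two trends combine.
I > Li: period and group pull opposite ways; the across-period shift dominates (1008 vs 520 kJ/mol).
O > I: period and group pull opposite ways; the down-group shift dominates (1314 vs 1008 kJ/mol).
N > O: this pair runs against the simple trend — see the exception note.
F > N: both are in period 2; the period trend gives F the larger value.
Note the exception: N has a higher first ionization energy than O, contrary to the simple trend — pairing an electron in O's 2p⁴ costs repulsion energy, so O ionizes more easily than half-filled N (2p³).
For reference (kJ/mol): Li 520, N 1402, O 1314, F 1681, I 1008.
So from lowest to highest: Li < I < O < N < F.

Li < I < O < N < F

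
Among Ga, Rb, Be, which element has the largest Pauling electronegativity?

Ga

Be is in period 2, group 2; Ga is in period 4, group 13; Rb is in period 5, group 1.
Electronegativity increases across a period and decreases down a group, tracking effective nuclear charge and atomic size.
These span different periods and groups, so the two trends combine.
Be > Rb: relative to Rb, both the across-period and down-group shifts push Be's electronegativity up.
Ga > Be: the two effects oppose for this pair; the across-period effect wins (1.81 vs 1.57).
For reference (Pauling): Be 1.57, Ga 1.81, Rb 0.82.
The largest Pauling electronegativity among these belongs to Ga.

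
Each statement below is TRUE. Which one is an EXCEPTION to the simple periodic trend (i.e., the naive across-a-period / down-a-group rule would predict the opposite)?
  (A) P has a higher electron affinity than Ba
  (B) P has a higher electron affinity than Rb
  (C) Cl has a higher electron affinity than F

The general trend: electron affinity increases across a period and decreases down a group.
(A) P (period 3, group 15) vs Ba (period 6, group 2): the stated order agrees with the simple trend.
(B) P (period 3, group 15) vs Rb (period 5, group 1): the stated order agrees with the simple trend.
(C) Cl (period 3, group 17) vs F (period 2, group 17): the stated order contradicts the simple trend.
The exception is (C): F's small 2p subshell makes the incoming electron feel strong e⁻–e⁻ repulsion, so Cl actually releases more energy on gaining an electron.

(C)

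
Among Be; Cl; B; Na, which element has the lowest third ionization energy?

B

Consider each +2 ion: Be²⁺ is the bare [He] core; Cl²⁺ still has 5 valence electrons; B²⁺ still has 1 valence electron; Na²⁺ is already 1 electron into the core.
Pulling an electron out of a noble-gas core costs far more than removing a remaining valence electron, so Na and Be sit at the high end of IE_3.
Valence configurations: Cl²⁺ [Ne]3s²3p³, B²⁺ [He]2s¹.
The numbers (kJ/mol): Be 14849, Cl 3822, B 3660, Na 6910.
So the third ionization energies run B < Cl < Na < Be.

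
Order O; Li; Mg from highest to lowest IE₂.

The second ionization energy removes an electron from the +1 ion. For each element: O⁺ still has 5 valence electrons; Li⁺ is the bare [He] core; Mg⁺ still has 1 valence electron.
Breaking into a closed-shell core is much more expensive than removing a leftover valence electron — Li has the largest IE_2 here.
Valence configurations: O⁺ [He]2s²2p³, Mg⁺ [Ne]3s¹.
Approximate IE_2 values (kJ/mol): O 3388, Li 7298, Mg 1451.
Overall IE_2 order: Mg < O < Li.

Li > O > Mg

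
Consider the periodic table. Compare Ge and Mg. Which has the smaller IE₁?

Mg

IE₁ increases left→right with effective nuclear charge and decreases top→bottom as the valence shell moves farther out.
Neither a single period nor a single group — weigh both effects.
Ge > Mg: the two effects oppose for this pair; the across-period effect wins (762 vs 738 kJ/mol).
For reference (kJ/mol): Mg 738, Ge 762.
So Mg has the smaller IE₁ (Mg < Ge).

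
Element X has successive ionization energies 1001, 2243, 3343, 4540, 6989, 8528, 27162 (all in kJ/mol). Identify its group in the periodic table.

Look for the largest jump between consecutive ionization energies: IE7/IE6 ≈ 3.2, far larger than any earlier ratio.
That jump marks the point where a core electron is being removed. So the atom has 6 valence electrons.
A main-group element with 6 valence electrons is in group 16.

Group 16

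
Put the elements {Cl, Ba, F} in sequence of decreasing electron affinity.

Cl > F > Ba

Atoms with high Z_eff and room in the valence shell (especially the halogens) have the most exothermic electron affinities.
Neither a single period nor a single group — weigh both effects.
F > Ba: relative to Ba, both the across-period and down-group shifts push F's electron affinity up.
Cl > F: this pair runs against the simple trend — see the exception note.
Note the exception: Cl has a higher electron affinity than F, contrary to the simple trend — F's small 2p subshell makes the incoming electron feel strong e⁻–e⁻ repulsion, so Cl actually releases more energy on gaining an electron.
Approximate values (kJ/mol): F 328, Cl 349, Ba 14.
So from highest to lowest: Cl > F > Ba.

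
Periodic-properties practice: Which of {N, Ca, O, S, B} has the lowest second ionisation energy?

Ca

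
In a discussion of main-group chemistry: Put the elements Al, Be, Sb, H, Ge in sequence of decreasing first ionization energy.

H is in period 1, group 1; Be is in period 2, group 2; Al is in period 3, group 13; Ge is in period 4, group 14; Sb is in period 5, group 15.
First ionization energy rises across a period (greater Z_eff holds electrons more tightly) and falls down a group (valence electrons are farther from the nucleus).
These sit on a diagonal, where the across-period and down-group effects partly cancel.
Ge > Al: period and group pull opposite ways; the across-period shift dominates (762 vs 578 kJ/mol).
Sb > Ge: period and group pull opposite ways; the across-period shift dominates (831 vs 762 kJ/mol).
Be > Sb: the two effects oppose for this pair; the down-group effect wins (900 vs 831 kJ/mol).
H > Be: the two effects oppose for this pair; the down-group effect wins (1312 vs 900 kJ/mol).
For reference (kJ/mol): H 1312, Be 900, Al 578, Ge 762, Sb 831.
So from highest to lowest: H > Be > Sb > Ge > Al.

H > Be > Sb > Ge > Al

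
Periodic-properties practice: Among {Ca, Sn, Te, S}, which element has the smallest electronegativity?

S is in period 3, group 16; Ca is in period 4, group 2; Sn is in period 5, group 14; Te is in period 5, group 16.
EN rises left→right (higher Z_eff, smaller atoms) and falls top→bottom (larger, more shielded atoms).
Here both period and group differ, so the two effects have to be weighed against each other.
Sn > Ca: the two effects oppose for this pair; the across-period effect wins (1.96 vs 1.00).
Te > Sn: both are in period 5; the period trend gives Te the larger value.
S > Te: S sits above Te in group 16, so the down-group effect alone puts S higher.
Tabulated electronegativity (Pauling): S 2.58, Ca 1.00, Sn 1.96, Te 2.10.
The smallest electronegativity among these belongs to Ca.

Ca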